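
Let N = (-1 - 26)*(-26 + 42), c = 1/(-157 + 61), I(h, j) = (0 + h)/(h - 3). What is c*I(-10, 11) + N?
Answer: -269573/624 ≈ -432.01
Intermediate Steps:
I(h, j) = h/(-3 + h)
c = -1/96 (c = 1/(-96) = -1/96 ≈ -0.010417)
N = -432 (N = -27*16 = -432)
c*I(-10, 11) + N = -(-5)/(48*(-3 - 10)) - 432 = -(-5)/(48*(-13)) - 432 = -(-5)*(-1)/(48*13) - 432 = -1/96*10/13 - 432 = -5/624 - 432 = -269573/624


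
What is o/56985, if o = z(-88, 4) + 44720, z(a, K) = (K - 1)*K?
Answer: 44732/56985 ≈ 0.78498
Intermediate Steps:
z(a, K) = K*(-1 + K) (z(a, K) = (-1 + K)*K = K*(-1 + K))
o = 44732 (o = 4*(-1 + 4) + 44720 = 4*3 + 44720 = 12 + 44720 = 44732)
o/56985 = 44732/56985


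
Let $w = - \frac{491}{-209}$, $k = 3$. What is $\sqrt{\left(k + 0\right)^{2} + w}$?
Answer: $\frac{2 \sqrt{123937}}{209} \approx 3.3689$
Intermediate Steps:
$w = \frac{491}{209}$ ($w = \left(-491\right) \left(- \frac{1}{209}\right) = \frac{491}{209} \approx 2.3493$)
$\sqrt{\left(k + 0\right)^{2} + w} = \sqrt{\left(3 + 0\right)^{2} + \frac{491}{209}} = \sqrt{3^{2} + \frac{491}{209}} = \sqrt{9 + \frac{491}{209}} = \sqrt{\frac{2372}{209}} = \frac{2 \sqrt{123937}}{209}$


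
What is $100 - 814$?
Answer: $-714$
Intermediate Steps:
$100 - 814 = -714$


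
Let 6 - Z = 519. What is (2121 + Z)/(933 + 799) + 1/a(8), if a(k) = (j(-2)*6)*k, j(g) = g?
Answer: 38159/41568 ≈ 0.91799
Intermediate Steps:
Z = -513 (Z = 6 - 1*519 = 6 - 519 = -513)
a(k) = -12*k (a(k) = (-2*6)*k = -12*k)
(2121 + Z)/(933 + 799) + 1/a(8) = (2121 - 513)/(933 + 799) + 1/(-12*8) = 1608/1732 + 1/(-96) = 1608*(1/1732) - 1/96 = 402/433 - 1/96 = 38159/41568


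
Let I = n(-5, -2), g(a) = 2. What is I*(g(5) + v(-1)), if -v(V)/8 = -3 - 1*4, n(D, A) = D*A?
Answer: 580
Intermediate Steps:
n(D, A) = A*D
I = 10 (I = -2*(-5) = 10)
v(V) = 56 (v(V) = -8*(-3 - 1*4) = -8*(-3 - 4) = -8*(-7) = 56)
I*(g(5) + v(-1)) = 10*(2 + 56) = 10*58 = 580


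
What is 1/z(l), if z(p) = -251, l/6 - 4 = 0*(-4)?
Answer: -1/251 ≈ -0.0039841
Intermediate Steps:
l = 24 (l = 24 + 6*(0*(-4)) = 24 + 6*0 = 24 + 0 = 24)
1/z(l) = 1/(-251) = -1/251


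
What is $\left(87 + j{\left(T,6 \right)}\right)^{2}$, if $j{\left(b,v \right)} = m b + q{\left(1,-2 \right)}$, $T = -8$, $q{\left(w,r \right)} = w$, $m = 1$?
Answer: $6400$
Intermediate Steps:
$j{\left(b,v \right)} = 1 + b$ ($j{\left(b,v \right)} = 1 b + 1 = b + 1 = 1 + b$)
$\left(87 + j{\left(T,6 \right)}\right)^{2} = \left(87 + \left(1 - 8\right)\right)^{2} = \left(87 - 7\right)^{2} = 80^{2} = 6400$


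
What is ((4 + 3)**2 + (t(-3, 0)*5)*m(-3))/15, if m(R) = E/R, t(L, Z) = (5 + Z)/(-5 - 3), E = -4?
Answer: 269/90 ≈ 2.9889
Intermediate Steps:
t(L, Z) = -5/8 - Z/8 (t(L, Z) = (5 + Z)/(-8) = (5 + Z)*(-1/8) = -5/8 - Z/8)
m(R) = -4/R
((4 + 3)**2 + (t(-3, 0)*5)*m(-3))/15 = ((4 + 3)**2 + ((-5/8 - 1/8*0)*5)*(-4/(-3)))/15 = (7**2 + ((-5/8 + 0)*5)*(-4*(-1/3)))/15 = (49 - 5/8*5*(4/3))/15 = (49 - 25/8*4/3)/15 = (49 - 25/6)/15 = (1/15)*(269/6) = 269/90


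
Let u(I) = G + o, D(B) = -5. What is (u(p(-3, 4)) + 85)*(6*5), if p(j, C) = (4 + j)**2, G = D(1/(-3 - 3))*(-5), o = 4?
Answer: 3420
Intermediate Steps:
G = 25 (G = -5*(-5) = 25)
u(I) = 29 (u(I) = 25 + 4 = 29)
(u(p(-3, 4)) + 85)*(6*5) = (29 + 85)*(6*5) = 114*30 = 3420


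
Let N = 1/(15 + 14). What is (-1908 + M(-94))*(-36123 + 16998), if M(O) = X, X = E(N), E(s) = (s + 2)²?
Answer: 30621936375/841 ≈ 3.6411e+7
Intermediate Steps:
N = 1/29 ≈ 0.034483
E(s) = (2 + s)²
X = 3481/841 (X = (2 + 1/29)² = (59/29)² = 3481/841 ≈ 4.1391)
M(O) = 3481/841
(-1908 + M(-94))*(-36123 + 16998) = (-1908 + 3481/841)*(-36123 + 16998) = -1601147/841*(-19125) = 30621936375/841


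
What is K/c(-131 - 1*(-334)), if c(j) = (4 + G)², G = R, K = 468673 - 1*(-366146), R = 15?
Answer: 834819/361 ≈ 2312.5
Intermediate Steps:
K = 834819 (K = 468673 + 366146 = 834819)
G = 15
c(j) = 361 (c(j) = (4 + 15)² = 19² = 361)
K/c(-131 - 1*(-334)) = 834819/361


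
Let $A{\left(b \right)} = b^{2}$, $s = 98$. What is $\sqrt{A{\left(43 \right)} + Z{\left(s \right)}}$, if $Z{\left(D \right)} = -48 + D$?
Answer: $3 \sqrt{211} \approx 43.578$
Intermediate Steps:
$\sqrt{A{\left(43 \right)} + Z{\left(s \right)}} = \sqrt{43^{2} + \left(-48 + 98\right)} = \sqrt{1849 + 50} = \sqrt{1899} = 3 \sqrt{211}$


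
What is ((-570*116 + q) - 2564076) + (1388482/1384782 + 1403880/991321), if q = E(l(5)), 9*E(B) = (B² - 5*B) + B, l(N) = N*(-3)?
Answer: -1805295107433399200/686381738511 ≈ -2.6302e+6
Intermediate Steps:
l(N) = -3*N
E(B) = -4*B/9 + B²/9 (E(B) = ((B² - 5*B) + B)/9 = (B² - 4*B)/9 = -4*B/9 + B²/9)
q = 95/3 (q = (-3*5)*(-4 - 3*5)/9 = (⅑)*(-15)*(-4 - 15) = (⅑)*(-15)*(-19) = 95/3 ≈ 31.667)
((-570*116 + q) - 2564076) + (1388482/1384782 + 1403880/991321) = ((-570*116 + 95/3) - 2564076) + (1388482/1384782 + 1403880/991321) = ((-66120 + 95/3) - 2564076) + (1388482*(1/1384782) + 1403880*(1/991321)) = (-198265/3 - 2564076) + (694241/692391 + 1403880/991321) = -7890493/3 + 1660249559441/686381738511 = -1805295107433399200/686381738511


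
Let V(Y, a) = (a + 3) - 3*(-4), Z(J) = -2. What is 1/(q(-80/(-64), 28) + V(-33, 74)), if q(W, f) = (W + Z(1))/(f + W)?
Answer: 39/3470 ≈ 0.011239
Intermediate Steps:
q(W, f) = (-2 + W)/(W + f) (q(W, f) = (W - 2)/(f + W) = (-2 + W)/(W + f))
V(Y, a) = 15 + a (V(Y, a) = (3 + a) + 12 = 15 + a)
1/(q(-80/(-64), 28) + V(-33, 74)) = 1/((-2 - 80/(-64))/(-80/(-64) + 28) + (15 + 74)) = 1/((-2 - 80*(-1/64))/(-80*(-1/64) + 28) + 89) = 1/((-2 + 5/4)/(5/4 + 28) + 89) = 1/(-3/4/(117/4) + 89) = 1/((4/117)*(-3/4) + 89) = 1/(-1/39 + 89) = 1/(3470/39) = 39/3470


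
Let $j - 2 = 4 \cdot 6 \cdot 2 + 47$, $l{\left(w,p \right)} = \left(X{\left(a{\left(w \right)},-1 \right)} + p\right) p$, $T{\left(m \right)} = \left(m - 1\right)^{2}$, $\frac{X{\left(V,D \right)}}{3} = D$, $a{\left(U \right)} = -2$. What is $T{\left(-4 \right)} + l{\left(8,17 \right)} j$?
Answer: $23111$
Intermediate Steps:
$X{\left(V,D \right)} = 3 D$
$T{\left(m \right)} = \left(-1 + m\right)^{2}$
$l{\left(w,p \right)} = p \left(-3 + p\right)$ ($l{\left(w,p \right)} = \left(3 \left(-1\right) + p\right) p = \left(-3 + p\right) p = p \left(-3 + p\right)$)
$j = 97$ ($j = 2 + \left(4 \cdot 6 \cdot 2 + 47\right) = 2 + \left(24 \cdot 2 + 47\right) = 2 + \left(48 + 47\right) = 2 + 95 = 97$)
$T{\left(-4 \right)} + l{\left(8,17 \right)} j = \left(-1 - 4\right)^{2} + 17 \left(-3 + 17\right) 97 = \left(-5\right)^{2} + 17 \cdot 14 \cdot 97 = 25 + 238 \cdot 97 = 25 + 23086 = 23111$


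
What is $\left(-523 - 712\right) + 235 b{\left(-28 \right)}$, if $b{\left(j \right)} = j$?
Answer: $-7815$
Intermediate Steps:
$\left(-523 - 712\right) + 235 b{\left(-28 \right)} = \left(-523 - 712\right) + 235 \left(-28\right) = \left(-523 - 712\right) - 6580 = -1235 - 6580 = -7815$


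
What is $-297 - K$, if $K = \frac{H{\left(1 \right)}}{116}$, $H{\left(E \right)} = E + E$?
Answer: $- \frac{17227}{58} \approx -297.02$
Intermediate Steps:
$H{\left(E \right)} = 2 E$
$K = \frac{1}{58}$ ($K = \frac{2 \cdot 1}{116} = 2 \cdot \frac{1}{116} = \frac{1}{58} \approx 0.017241$)
$-297 - K = -297 - \frac{1}{58} = - \frac{17227}{58}$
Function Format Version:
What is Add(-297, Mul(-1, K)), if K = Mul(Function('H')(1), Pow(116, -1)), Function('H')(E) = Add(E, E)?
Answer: Rational(-17227, 58) ≈ -297.02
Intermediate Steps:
Function('H')(E) = Mul(2, E)
K = Rational(1, 58) (K = Mul(Mul(2, 1), Pow(116, -1)) = Mul(2, Rational(1, 116)) = Rational(1, 58) ≈ 0.017241)
Add(-297, Mul(-1, K)) = Add(-297, Mul(-1, Rational(1, 58))) = Add(-297, Rational(-1, 58)) = Rational(-17227, 58)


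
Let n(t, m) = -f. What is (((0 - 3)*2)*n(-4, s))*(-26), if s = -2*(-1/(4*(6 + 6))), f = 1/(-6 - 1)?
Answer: 156/7 ≈ 22.286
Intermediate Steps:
f = -⅐ (f = 1/(-7) = -⅐ ≈ -0.14286)
s = 1/24 (s = -2/(12*(-4)) = -2/(-48) = -2*(-1/48) = 1/24 ≈ 0.041667)
n(t, m) = ⅐ (n(t, m) = -1*(-⅐) = ⅐)
(((0 - 3)*2)*n(-4, s))*(-26) = (((0 - 3)*2)*(⅐))*(-26) = (-3*2*(⅐))*(-26) = -6*⅐*(-26) = -6/7*(-26) = 156/7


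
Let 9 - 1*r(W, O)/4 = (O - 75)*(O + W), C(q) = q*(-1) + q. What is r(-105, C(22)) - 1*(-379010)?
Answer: 347546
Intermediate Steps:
C(q) = 0 (C(q) = -q + q = 0)
r(W, O) = 36 - 4*(-75 + O)*(O + W) (r(W, O) = 36 - 4*(O - 75)*(O + W) = 36 - 4*(-75 + O)*(O + W))
r(-105, C(22)) - 1*(-379010) = (36 - 4*0² + 300*0 + 300*(-105) - 4*0*(-105)) - 1*(-379010) = (36 - 4*0 + 0 - 31500 + 0) + 379010 = (36 + 0 + 0 - 31500 + 0) + 379010 = -31464 + 379010 = 347546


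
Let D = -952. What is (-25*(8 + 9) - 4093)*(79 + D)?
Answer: 3944214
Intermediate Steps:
(-25*(8 + 9) - 4093)*(79 + D) = (-25*(8 + 9) - 4093)*(79 - 952) = (-25*17 - 4093)*(-873) = (-425 - 4093)*(-873) = -4518*(-873) = 3944214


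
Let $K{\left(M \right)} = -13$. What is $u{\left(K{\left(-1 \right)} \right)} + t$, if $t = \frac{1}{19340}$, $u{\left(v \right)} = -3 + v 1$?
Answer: $- \frac{309439}{19340} \approx -16.0$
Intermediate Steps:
$u{\left(v \right)} = -3 + v$
$t = \frac{1}{19340} \approx 5.1706 \cdot 10^{-5}$
$u{\left(K{\left(-1 \right)} \right)} + t = \left(-3 - 13\right) + \frac{1}{19340} = -16 + \frac{1}{19340} = - \frac{309439}{19340}$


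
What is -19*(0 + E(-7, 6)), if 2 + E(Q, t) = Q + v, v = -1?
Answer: 190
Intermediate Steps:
E(Q, t) = -3 + Q (E(Q, t) = -2 + (Q - 1) = -2 + (-1 + Q) = -3 + Q)
-19*(0 + E(-7, 6)) = -19*(0 + (-3 - 7)) = -19*(0 - 10) = -19*(-10) = 190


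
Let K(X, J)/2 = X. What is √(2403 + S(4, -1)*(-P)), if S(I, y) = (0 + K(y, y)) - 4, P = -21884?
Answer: I*√128901 ≈ 359.03*I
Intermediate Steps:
K(X, J) = 2*X
S(I, y) = -4 + 2*y (S(I, y) = (0 + 2*y) - 4 = 2*y - 4 = -4 + 2*y)
√(2403 + S(4, -1)*(-P)) = √(2403 + (-4 + 2*(-1))*(-1*(-21884))) = √(2403 + (-4 - 2)*21884) = √(2403 - 6*21884) = √(2403 - 131304) = √(-128901) = I*√128901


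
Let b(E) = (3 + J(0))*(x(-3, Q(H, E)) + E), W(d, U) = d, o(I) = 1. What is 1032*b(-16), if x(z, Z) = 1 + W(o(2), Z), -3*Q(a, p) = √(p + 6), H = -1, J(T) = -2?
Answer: -14448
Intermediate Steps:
Q(a, p) = -√(6 + p)/3 (Q(a, p) = -√(p + 6)/3 = -√(6 + p)/3)
x(z, Z) = 2 (x(z, Z) = 1 + 1 = 2)
b(E) = 2 + E (b(E) = (3 - 2)*(2 + E) = 1*(2 + E) = 2 + E)
1032*b(-16) = 1032*(2 - 16) = 1032*(-14) = -14448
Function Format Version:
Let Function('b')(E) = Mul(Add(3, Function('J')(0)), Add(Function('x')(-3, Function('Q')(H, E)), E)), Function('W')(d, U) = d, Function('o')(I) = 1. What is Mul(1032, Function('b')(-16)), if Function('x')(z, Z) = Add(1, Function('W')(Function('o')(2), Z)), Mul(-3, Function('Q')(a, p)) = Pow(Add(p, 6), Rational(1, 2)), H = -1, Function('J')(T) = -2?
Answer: -14448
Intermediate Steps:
Function('Q')(a, p) = Mul(Rational(-1, 3), Pow(Add(6, p), Rational(1, 2))) (Function('Q')(a, p) = Mul(Rational(-1, 3), Pow(Add(p, 6), Rational(1, 2))) = Mul(Rational(-1, 3), Pow(Add(6, p), Rational(1, 2))))
Function('x')(z, Z) = 2 (Function('x')(z, Z) = Add(1, 1) = 2)
Function('b')(E) = Add(2, E) (Function('b')(E) = Mul(Add(3, -2), Add(2, E)) = Mul(1, Add(2, E)) = Add(2, E))
Mul(1032, Function('b')(-16)) = Mul(1032, Add(2, -16)) = Mul(1032, -14) = -14448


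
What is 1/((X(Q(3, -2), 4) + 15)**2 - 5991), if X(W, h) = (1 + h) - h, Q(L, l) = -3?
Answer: -1/5735 ≈ -0.00017437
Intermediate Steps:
X(W, h) = 1
1/((X(Q(3, -2), 4) + 15)**2 - 5991) = 1/((1 + 15)**2 - 5991) = 1/(16**2 - 5991) = 1/(256 - 5991) = 1/(-5735) = -1/5735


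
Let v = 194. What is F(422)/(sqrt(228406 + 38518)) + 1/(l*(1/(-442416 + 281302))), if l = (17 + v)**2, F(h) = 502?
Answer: -161114/44521 + 251*sqrt(66731)/66731 ≈ -2.6472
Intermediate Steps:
l = 44521 (l = (17 + 194)**2 = 211**2 = 44521)
F(422)/(sqrt(228406 + 38518)) + 1/(l*(1/(-442416 + 281302))) = 502/(sqrt(228406 + 38518)) + 1/(44521*(1/(-442416 + 281302))) = 502/(sqrt(266924)) + 1/(44521*(1/(-161114))) = 502/((2*sqrt(66731))) + 1/(44521*(-1/161114)) = 502*(sqrt(66731)/133462) + (1/44521)*(-161114) = 251*sqrt(66731)/66731 - 161114/44521 = -161114/44521 + 251*sqrt(66731)/66731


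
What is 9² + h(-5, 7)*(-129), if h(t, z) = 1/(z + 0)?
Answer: 438/7 ≈ 62.571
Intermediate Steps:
h(t, z) = 1/z
9² + h(-5, 7)*(-129) = 9² - 129/7 = 81 + (⅐)*(-129) = 81 - 129/7 = 438/7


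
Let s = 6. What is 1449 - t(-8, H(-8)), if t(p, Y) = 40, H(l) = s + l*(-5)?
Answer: 1409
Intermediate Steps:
H(l) = 6 - 5*l (H(l) = 6 + l*(-5) = 6 - 5*l)
1449 - t(-8, H(-8)) = 1449 - 1*40 = 1449 - 40 = 1409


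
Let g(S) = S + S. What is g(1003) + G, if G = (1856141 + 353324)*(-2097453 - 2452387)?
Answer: -10052712233594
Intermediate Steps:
g(S) = 2*S
G = -10052712235600 (G = 2209465*(-4549840) = -10052712235600)
g(1003) + G = 2*1003 - 10052712235600 = 2006 - 10052712235600 = -10052712233594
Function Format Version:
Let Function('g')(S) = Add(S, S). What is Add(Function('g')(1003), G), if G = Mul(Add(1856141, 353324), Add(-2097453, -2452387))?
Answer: -10052712233594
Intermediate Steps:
Function('g')(S) = Mul(2, S)
G = -10052712235600 (G = Mul(2209465, -4549840) = -10052712235600)
Add(Function('g')(1003), G) = Add(Mul(2, 1003), -10052712235600) = Add(2006, -10052712235600) = -10052712233594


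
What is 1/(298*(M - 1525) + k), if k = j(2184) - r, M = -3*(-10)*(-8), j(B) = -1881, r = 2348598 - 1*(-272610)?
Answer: -1/3149059 ≈ -3.1756e-7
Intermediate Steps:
r = 2621208 (r = 2348598 + 272610 = 2621208)
M = -240 (M = 30*(-8) = -240)
k = -2623089 (k = -1881 - 1*2621208 = -1881 - 2621208 = -2623089)
1/(298*(M - 1525) + k) = 1/(298*(-240 - 1525) - 2623089) = 1/(298*(-1765) - 2623089) = 1/(-525970 - 2623089) = 1/(-3149059) = -1/3149059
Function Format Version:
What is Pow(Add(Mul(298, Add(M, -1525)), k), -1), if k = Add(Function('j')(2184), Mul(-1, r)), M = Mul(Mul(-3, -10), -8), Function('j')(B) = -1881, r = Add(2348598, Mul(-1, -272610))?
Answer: Rational(-1, 3149059) ≈ -3.1756e-7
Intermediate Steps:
r = 2621208 (r = Add(2348598, 272610) = 2621208)
M = -240 (M = Mul(30, -8) = -240)
k = -2623089 (k = Add(-1881, Mul(-1, 2621208)) = Add(-1881, -2621208) = -2623089)
Pow(Add(Mul(298, Add(M, -1525)), k), -1) = Pow(Add(Mul(298, Add(-240, -1525)), -2623089), -1) = Pow(Add(Mul(298, -1765), -2623089), -1) = Pow(Add(-525970, -2623089), -1) = Pow(-3149059, -1) = Rational(-1, 3149059)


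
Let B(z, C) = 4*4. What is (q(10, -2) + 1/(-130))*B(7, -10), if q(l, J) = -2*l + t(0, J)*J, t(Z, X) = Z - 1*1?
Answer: -18728/65 ≈ -288.12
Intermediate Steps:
t(Z, X) = -1 + Z (t(Z, X) = Z - 1 = -1 + Z)
B(z, C) = 16
q(l, J) = -J - 2*l (q(l, J) = -2*l + (-1 + 0)*J = -2*l - J = -J - 2*l)
(q(10, -2) + 1/(-130))*B(7, -10) = ((-1*(-2) - 2*10) + 1/(-130))*16 = ((2 - 20) - 1/130)*16 = (-18 - 1/130)*16 = -2341/130*16 = -18728/65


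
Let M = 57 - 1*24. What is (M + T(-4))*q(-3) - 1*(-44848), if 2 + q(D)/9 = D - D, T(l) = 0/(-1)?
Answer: 44254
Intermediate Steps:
T(l) = 0 (T(l) = 0*(-1) = 0)
q(D) = -18 (q(D) = -18 + 9*(D - D) = -18 + 9*0 = -18 + 0 = -18)
M = 33 (M = 57 - 24 = 33)
(M + T(-4))*q(-3) - 1*(-44848) = (33 + 0)*(-18) - 1*(-44848) = 33*(-18) + 44848 = -594 + 44848 = 44254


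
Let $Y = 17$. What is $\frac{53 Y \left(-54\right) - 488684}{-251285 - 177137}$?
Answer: $\frac{268669}{214211} \approx 1.2542$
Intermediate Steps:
$\frac{53 Y \left(-54\right) - 488684}{-251285 - 177137} = \frac{53 \cdot 17 \left(-54\right) - 488684}{-251285 - 177137} = \frac{901 \left(-54\right) - 488684}{-428422} = \left(-48654 - 488684\right) \left(- \frac{1}{428422}\right) = \left(-537338\right) \left(- \frac{1}{428422}\right) = \frac{268669}{214211}$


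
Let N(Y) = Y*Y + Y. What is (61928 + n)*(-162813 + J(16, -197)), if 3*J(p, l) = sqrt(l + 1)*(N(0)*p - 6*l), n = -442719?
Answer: 61997725083 - 2100443156*I ≈ 6.1998e+10 - 2.1004e+9*I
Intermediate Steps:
N(Y) = Y + Y**2 (N(Y) = Y**2 + Y = Y + Y**2)
J(p, l) = -2*l*sqrt(1 + l) (J(p, l) = (sqrt(l + 1)*((0*(1 + 0))*p - 6*l))/3 = (sqrt(1 + l)*((0*1)*p - 6*l))/3 = (sqrt(1 + l)*(0*p - 6*l))/3 = (sqrt(1 + l)*(0 - 6*l))/3 = (sqrt(1 + l)*(-6*l))/3 = (-6*l*sqrt(1 + l))/3 = -2*l*sqrt(1 + l))
(61928 + n)*(-162813 + J(16, -197)) = (61928 - 442719)*(-162813 - 2*(-197)*sqrt(1 - 197)) = -380791*(-162813 - 2*(-197)*sqrt(-196)) = -380791*(-162813 - 2*(-197)*14*I) = -380791*(-162813 + 5516*I) = 61997725083 - 2100443156*I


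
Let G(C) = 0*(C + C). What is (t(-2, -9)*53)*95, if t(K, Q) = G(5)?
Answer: 0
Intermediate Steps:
G(C) = 0 (G(C) = 0*(2*C) = 0)
t(K, Q) = 0
(t(-2, -9)*53)*95 = (0*53)*95 = 0*95 = 0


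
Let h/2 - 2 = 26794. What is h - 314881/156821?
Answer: 1200576593/22403 ≈ 53590.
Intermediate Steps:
h = 53592 (h = 4 + 2*26794 = 4 + 53588 = 53592)
h - 314881/156821 = 53592 - 314881/156821 = 53592 - 314881*1/156821 = 53592 - 44983/22403 = 1200576593/22403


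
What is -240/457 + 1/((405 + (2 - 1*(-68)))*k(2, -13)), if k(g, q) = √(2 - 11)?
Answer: -240/457 - I/1425 ≈ -0.52516 - 0.00070175*I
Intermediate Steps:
k(g, q) = 3*I (k(g, q) = √(-9) = 3*I)
-240/457 + 1/((405 + (2 - 1*(-68)))*k(2, -13)) = -240/457 + 1/((405 + (2 - 1*(-68)))*((3*I))) = -240*1/457 + (-I/3)/(405 + (2 + 68)) = -240/457 + (-I/3)/(405 + 70) = -240/457 + (-I/3)/475 = -240/457 - I/1425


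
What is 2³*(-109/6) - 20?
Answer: -496/3 ≈ -165.33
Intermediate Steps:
2³*(-109/6) - 20 = 8*(-109*⅙) - 20 = 8*(-109/6) - 20 = -436/3 - 20 = -496/3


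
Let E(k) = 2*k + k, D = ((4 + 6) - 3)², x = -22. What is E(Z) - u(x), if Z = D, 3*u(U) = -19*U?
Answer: 23/3 ≈ 7.6667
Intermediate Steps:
u(U) = -19*U/3 (u(U) = (-19*U)/3 = -19*U/3)
D = 49 (D = (10 - 3)² = 7² = 49)
Z = 49
E(k) = 3*k
E(Z) - u(x) = 3*49 - (-19)*(-22)/3 = 147 - 1*418/3 = 147 - 418/3 = 23/3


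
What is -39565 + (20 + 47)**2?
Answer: -35076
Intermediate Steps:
-39565 + (20 + 47)**2 = -39565 + 67**2 = -39565 + 4489 = -35076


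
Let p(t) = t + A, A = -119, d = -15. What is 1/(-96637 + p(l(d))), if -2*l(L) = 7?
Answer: -2/193519 ≈ -1.0335e-5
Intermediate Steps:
l(L) = -7/2 (l(L) = -½*7 = -7/2)
p(t) = -119 + t (p(t) = t - 119 = -119 + t)
1/(-96637 + p(l(d))) = 1/(-96637 + (-119 - 7/2)) = 1/(-96637 - 245/2) = 1/(-193519/2) = -2/193519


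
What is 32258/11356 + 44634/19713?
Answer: 190460943/37310138 ≈ 5.1048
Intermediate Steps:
32258/11356 + 44634/19713 = 32258*(1/11356) + 44634*(1/19713) = 16129/5678 + 14878/6571 = 190460943/37310138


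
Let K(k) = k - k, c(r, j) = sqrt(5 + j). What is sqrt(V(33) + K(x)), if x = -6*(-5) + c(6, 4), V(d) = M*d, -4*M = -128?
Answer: 4*sqrt(66) ≈ 32.496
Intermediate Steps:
M = 32 (M = -1/4*(-128) = 32)
V(d) = 32*d
x = 33 (x = -6*(-5) + sqrt(5 + 4) = 30 + sqrt(9) = 30 + 3 = 33)
K(k) = 0
sqrt(V(33) + K(x)) = sqrt(32*33 + 0) = sqrt(1056 + 0) = sqrt(1056) = 4*sqrt(66)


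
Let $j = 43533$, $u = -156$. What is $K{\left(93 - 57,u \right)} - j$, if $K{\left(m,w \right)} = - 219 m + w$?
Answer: $-51573$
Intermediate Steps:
$K{\left(m,w \right)} = w - 219 m$
$K{\left(93 - 57,u \right)} - j = \left(-156 - 219 \left(93 - 57\right)\right) - 43533 = \left(-156 - 7884\right) - 43533 = -8040 - 43533 = -51573$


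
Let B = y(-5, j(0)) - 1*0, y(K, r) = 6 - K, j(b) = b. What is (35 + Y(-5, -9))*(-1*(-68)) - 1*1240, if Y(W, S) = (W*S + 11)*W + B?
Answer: -17152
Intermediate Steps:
B = 11 (B = (6 - 1*(-5)) - 1*0 = (6 + 5) + 0 = 11 + 0 = 11)
Y(W, S) = 11 + W*(11 + S*W) (Y(W, S) = (W*S + 11)*W + 11 = (S*W + 11)*W + 11 = (11 + S*W)*W + 11 = W*(11 + S*W) + 11 = 11 + W*(11 + S*W))
(35 + Y(-5, -9))*(-1*(-68)) - 1*1240 = (35 + (11 + 11*(-5) - 9*(-5)²))*(-1*(-68)) - 1*1240 = (35 + (11 - 55 - 9*25))*68 - 1240 = (35 + (11 - 55 - 225))*68 - 1240 = (35 - 269)*68 - 1240 = -234*68 - 1240 = -15912 - 1240 = -17152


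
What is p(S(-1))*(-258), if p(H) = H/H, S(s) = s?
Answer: -258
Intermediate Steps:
p(H) = 1
p(S(-1))*(-258) = 1*(-258) = -258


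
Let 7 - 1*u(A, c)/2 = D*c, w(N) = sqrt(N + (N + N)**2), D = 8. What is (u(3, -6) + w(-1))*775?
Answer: 85250 + 775*sqrt(3) ≈ 86592.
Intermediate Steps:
w(N) = sqrt(N + 4*N**2) (w(N) = sqrt(N + (2*N)**2) = sqrt(N + 4*N**2))
u(A, c) = 14 - 16*c
(u(3, -6) + w(-1))*775 = ((14 - 16*(-6)) + sqrt(-(1 + 4*(-1))))*775 = ((14 + 96) + sqrt(-(1 - 4)))*775 = (110 + sqrt(-1*(-3)))*775 = (110 + sqrt(3))*775 = 85250 + 775*sqrt(3)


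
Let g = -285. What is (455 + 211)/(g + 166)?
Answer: -666/119 ≈ -5.5966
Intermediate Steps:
(455 + 211)/(g + 166) = (455 + 211)/(-285 + 166) = 666/(-119) = 666*(-1/119) = -666/119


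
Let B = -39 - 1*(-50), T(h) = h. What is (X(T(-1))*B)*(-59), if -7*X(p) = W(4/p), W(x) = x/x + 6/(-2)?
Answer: -1298/7 ≈ -185.43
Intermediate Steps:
W(x) = -2 (W(x) = 1 + 6*(-½) = 1 - 3 = -2)
X(p) = 2/7 (X(p) = -⅐*(-2) = 2/7)
B = 11 (B = -39 + 50 = 11)
(X(T(-1))*B)*(-59) = ((2/7)*11)*(-59) = (22/7)*(-59) = -1298/7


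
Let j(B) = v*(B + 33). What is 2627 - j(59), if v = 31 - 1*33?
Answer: 2811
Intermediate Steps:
v = -2 (v = 31 - 33 = -2)
j(B) = -66 - 2*B (j(B) = -2*(B + 33) = -2*(33 + B) = -66 - 2*B)
2627 - j(59) = 2627 - (-66 - 2*59) = 2627 - (-66 - 118) = 2627 - 1*(-184) = 2627 + 184 = 2811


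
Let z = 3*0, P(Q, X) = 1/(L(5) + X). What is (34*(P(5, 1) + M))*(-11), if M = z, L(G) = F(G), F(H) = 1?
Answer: -187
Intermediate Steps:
L(G) = 1
P(Q, X) = 1/(1 + X)
z = 0
M = 0
(34*(P(5, 1) + M))*(-11) = (34*(1/(1 + 1) + 0))*(-11) = (34*(1/2 + 0))*(-11) = (34*(½ + 0))*(-11) = (34*(½))*(-11) = 17*(-11) = -187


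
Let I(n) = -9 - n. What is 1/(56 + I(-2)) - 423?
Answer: -20726/49 ≈ -422.98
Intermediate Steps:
1/(56 + I(-2)) - 423 = 1/(56 + (-9 - 1*(-2))) - 423 = 1/(56 + (-9 + 2)) - 423 = 1/(56 - 7) - 423 = 1/49 - 423 = -20726/49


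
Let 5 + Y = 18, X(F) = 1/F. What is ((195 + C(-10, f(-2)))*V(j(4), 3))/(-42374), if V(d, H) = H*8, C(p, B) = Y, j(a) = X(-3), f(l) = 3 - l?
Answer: -2496/21187 ≈ -0.11781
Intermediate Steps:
j(a) = -⅓ (j(a) = 1/(-3) = -⅓)
Y = 13 (Y = -5 + 18 = 13)
C(p, B) = 13
V(d, H) = 8*H
((195 + C(-10, f(-2)))*V(j(4), 3))/(-42374) = ((195 + 13)*(8*3))/(-42374) = (208*24)*(-1/42374) = 4992*(-1/42374) = -2496/21187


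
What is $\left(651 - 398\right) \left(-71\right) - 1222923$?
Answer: $-1240886$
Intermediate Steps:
$\left(651 - 398\right) \left(-71\right) - 1222923 = 253 \left(-71\right) - 1222923 = -17963 - 1222923 = -1240886$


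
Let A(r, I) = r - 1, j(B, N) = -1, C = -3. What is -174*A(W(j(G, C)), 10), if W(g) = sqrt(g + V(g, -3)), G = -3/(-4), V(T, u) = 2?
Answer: 0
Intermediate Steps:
G = 3/4 (G = -3*(-1/4) = 3/4 ≈ 0.75000)
W(g) = sqrt(2 + g) (W(g) = sqrt(g + 2) = sqrt(2 + g))
A(r, I) = -1 + r
-174*A(W(j(G, C)), 10) = -174*(-1 + sqrt(2 - 1)) = -174*(-1 + sqrt(1)) = -174*(-1 + 1) = -174*0 = 0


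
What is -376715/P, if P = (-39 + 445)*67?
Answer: -376715/27202 ≈ -13.849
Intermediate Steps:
P = 27202 (P = 406*67 = 27202)
-376715/P = -376715/27202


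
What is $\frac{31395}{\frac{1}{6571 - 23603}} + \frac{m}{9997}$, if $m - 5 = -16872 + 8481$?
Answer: $- \frac{5345592249466}{9997} \approx -5.3472 \cdot 10^{8}$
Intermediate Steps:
$m = -8386$ ($m = 5 + \left(-16872 + 8481\right) = 5 - 8391 = -8386$)
$\frac{31395}{\frac{1}{6571 - 23603}} + \frac{m}{9997} = \frac{31395}{\frac{1}{6571 - 23603}} - \frac{8386}{9997} = \frac{31395}{\frac{1}{-17032}} - \frac{8386}{9997} = \frac{31395}{- \frac{1}{17032}} - \frac{8386}{9997} = 31395 \left(-17032\right) - \frac{8386}{9997} = -534719640 - \frac{8386}{9997} = - \frac{5345592249466}{9997}$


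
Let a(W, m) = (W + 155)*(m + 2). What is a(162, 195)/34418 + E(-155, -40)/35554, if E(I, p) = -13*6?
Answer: 1108813571/611848786 ≈ 1.8122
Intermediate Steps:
E(I, p) = -78
a(W, m) = (2 + m)*(155 + W) (a(W, m) = (155 + W)*(2 + m) = (2 + m)*(155 + W))
a(162, 195)/34418 + E(-155, -40)/35554 = (310 + 2*162 + 155*195 + 162*195)/34418 - 78/35554 = (310 + 324 + 30225 + 31590)*(1/34418) - 78*1/35554 = 62449*(1/34418) - 39/17777 = 62449/34418 - 39/17777 = 1108813571/611848786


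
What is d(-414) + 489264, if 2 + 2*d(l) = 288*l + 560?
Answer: 429927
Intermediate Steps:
d(l) = 279 + 144*l (d(l) = -1 + (288*l + 560)/2 = -1 + (560 + 288*l)/2 = -1 + (280 + 144*l) = 279 + 144*l)
d(-414) + 489264 = (279 + 144*(-414)) + 489264 = (279 - 59616) + 489264 = -59337 + 489264 = 429927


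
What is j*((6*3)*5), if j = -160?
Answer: -14400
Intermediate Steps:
j*((6*3)*5) = -160*6*3*5 = -2880*5 = -160*90 = -14400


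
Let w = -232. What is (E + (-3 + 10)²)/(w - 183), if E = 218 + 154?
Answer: -421/415 ≈ -1.0145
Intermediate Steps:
E = 372
(E + (-3 + 10)²)/(w - 183) = (372 + (-3 + 10)²)/(-232 - 183) = (372 + 7²)/(-415) = (372 + 49)*(-1/415) = 421*(-1/415) = -421/415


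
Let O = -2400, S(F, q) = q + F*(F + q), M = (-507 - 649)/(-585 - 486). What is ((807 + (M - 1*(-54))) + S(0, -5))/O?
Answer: -13499/37800 ≈ -0.35712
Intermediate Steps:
M = 68/63 (M = -1156/(-1071) = -1156*(-1/1071) = 68/63 ≈ 1.0794)
((807 + (M - 1*(-54))) + S(0, -5))/O = ((807 + (68/63 - 1*(-54))) + (-5 + 0**2 + 0*(-5)))/(-2400) = ((807 + (68/63 + 54)) + (-5 + 0 + 0))*(-1/2400) = ((807 + 3470/63) - 5)*(-1/2400) = (54311/63 - 5)*(-1/2400) = (53996/63)*(-1/2400) = -13499/37800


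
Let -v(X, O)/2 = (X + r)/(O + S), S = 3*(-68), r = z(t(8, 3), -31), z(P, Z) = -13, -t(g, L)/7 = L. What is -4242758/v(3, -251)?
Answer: 193045489/2 ≈ 9.6523e+7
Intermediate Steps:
t(g, L) = -7*L
r = -13
S = -204
v(X, O) = -2*(-13 + X)/(-204 + O) (v(X, O) = -2*(X - 13)/(O - 204) = -2*(-13 + X)/(-204 + O))
-4242758/v(3, -251) = -4242758*(-204 - 251)/(2*(13 - 1*3)) = -4242758*(-455/(2*(13 - 3))) = -4242758/(2*(-1/455)*10) = -4242758/(-4/91) = -4242758*(-91/4) = 193045489/2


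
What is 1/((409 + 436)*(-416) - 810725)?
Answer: -1/1162245 ≈ -8.6040e-7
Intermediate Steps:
1/((409 + 436)*(-416) - 810725) = 1/(845*(-416) - 810725) = 1/(-351520 - 810725) = 1/(-1162245) = -1/1162245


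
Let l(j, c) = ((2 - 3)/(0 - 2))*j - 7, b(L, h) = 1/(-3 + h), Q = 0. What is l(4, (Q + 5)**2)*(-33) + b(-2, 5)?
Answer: 331/2 ≈ 165.50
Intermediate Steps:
l(j, c) = -7 + j/2 (l(j, c) = (-1/(-2))*j - 7 = (-1*(-1/2))*j - 7 = j/2 - 7 = -7 + j/2)
l(4, (Q + 5)**2)*(-33) + b(-2, 5) = (-7 + (1/2)*4)*(-33) + 1/(-3 + 5) = (-7 + 2)*(-33) + 1/2 = -5*(-33) + 1/2 = 165 + 1/2 = 331/2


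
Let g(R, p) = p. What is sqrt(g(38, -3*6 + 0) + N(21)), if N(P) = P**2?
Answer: 3*sqrt(47) ≈ 20.567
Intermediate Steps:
sqrt(g(38, -3*6 + 0) + N(21)) = sqrt((-3*6 + 0) + 21**2) = sqrt((-18 + 0) + 441) = sqrt(-18 + 441) = sqrt(423) = 3*sqrt(47)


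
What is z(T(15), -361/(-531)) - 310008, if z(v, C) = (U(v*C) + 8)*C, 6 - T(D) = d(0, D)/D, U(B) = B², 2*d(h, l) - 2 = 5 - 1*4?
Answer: -1333304970119/4301100 ≈ -3.0999e+5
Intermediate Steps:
d(h, l) = 3/2 (d(h, l) = 1 + (5 - 1*4)/2 = 1 + (5 - 4)/2 = 1 + (½)*1 = 1 + ½ = 3/2)
T(D) = 6 - 3/(2*D)
z(v, C) = C*(8 + C²*v²) (z(v, C) = ((v*C)² + 8)*C = ((C*v)² + 8)*C = (C²*v² + 8)*C = (8 + C²*v²)*C = C*(8 + C²*v²))
z(T(15), -361/(-531)) - 310008 = (-361/(-531))*(8 + (-361/(-531))²*(6 - 3/2/15)²) - 310008 = (-361*(-1/531))*(8 + (-361*(-1/531))²*(6 - 3/2*1/15)²) - 310008 = 361*(8 + (361/531)²*(6 - ⅒)²)/531 - 310008 = 361*(8 + 130321*(59/10)²/281961)/531 - 310008 = 361*(8 + (130321/281961)*(3481/100))/531 - 310008 = 361*(8 + 130321/8100)/531 - 310008 = (361/531)*(195121/8100) - 310008 = 70438681/4301100 - 310008 = -1333304970119/4301100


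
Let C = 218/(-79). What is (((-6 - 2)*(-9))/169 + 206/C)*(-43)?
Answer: 58794115/18421 ≈ 3191.7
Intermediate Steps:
C = -218/79 (C = 218*(-1/79) = -218/79 ≈ -2.7595)
(((-6 - 2)*(-9))/169 + 206/C)*(-43) = (((-6 - 2)*(-9))/169 + 206/(-218/79))*(-43) = (-8*(-9)*(1/169) + 206*(-79/218))*(-43) = (72*(1/169) - 8137/109)*(-43) = (72/169 - 8137/109)*(-43) = -1367305/18421*(-43) = 58794115/18421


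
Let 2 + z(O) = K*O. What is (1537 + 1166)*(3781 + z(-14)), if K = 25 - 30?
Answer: 10403847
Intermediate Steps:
K = -5
z(O) = -2 - 5*O
(1537 + 1166)*(3781 + z(-14)) = (1537 + 1166)*(3781 + (-2 - 5*(-14))) = 2703*(3781 + (-2 + 70)) = 2703*(3781 + 68) = 2703*3849 = 10403847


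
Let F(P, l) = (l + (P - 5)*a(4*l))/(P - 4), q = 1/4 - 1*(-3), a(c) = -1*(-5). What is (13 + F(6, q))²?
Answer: 18769/64 ≈ 293.27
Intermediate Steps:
a(c) = 5
q = 13/4 (q = 1*(¼) + 3 = ¼ + 3 = 13/4 ≈ 3.2500)
F(P, l) = (-25 + l + 5*P)/(-4 + P) (F(P, l) = (l + (P - 5)*5)/(P - 4) = (l + (-5 + P)*5)/(-4 + P) = (l + (-25 + 5*P))/(-4 + P) = (-25 + l + 5*P)/(-4 + P))
(13 + F(6, q))² = (13 + (-25 + 13/4 + 5*6)/(-4 + 6))² = (13 + (-25 + 13/4 + 30)/2)² = (13 + (½)*(33/4))² = (13 + 33/8)² = (137/8)² = 18769/64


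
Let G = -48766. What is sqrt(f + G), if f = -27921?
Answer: I*sqrt(76687) ≈ 276.92*I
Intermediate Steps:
sqrt(f + G) = sqrt(-27921 - 48766) = sqrt(-76687) = I*sqrt(76687)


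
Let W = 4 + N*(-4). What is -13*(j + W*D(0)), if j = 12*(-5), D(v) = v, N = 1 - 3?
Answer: 780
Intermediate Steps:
N = -2
W = 12 (W = 4 - 2*(-4) = 4 + 8 = 12)
j = -60
-13*(j + W*D(0)) = -13*(-60 + 12*0) = -13*(-60 + 0) = -13*(-60) = 780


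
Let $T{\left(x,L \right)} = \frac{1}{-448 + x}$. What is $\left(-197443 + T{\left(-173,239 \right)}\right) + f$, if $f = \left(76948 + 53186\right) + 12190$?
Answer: $- \frac{34228900}{621} \approx -55119.0$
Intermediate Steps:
$f = 142324$ ($f = 130134 + 12190 = 142324$)
$\left(-197443 + T{\left(-173,239 \right)}\right) + f = \left(-197443 + \frac{1}{-448 - 173}\right) + 142324 = \left(-197443 + \frac{1}{-621}\right) + 142324 = \left(-197443 - \frac{1}{621}\right) + 142324 = - \frac{122612104}{621} + 142324 = - \frac{34228900}{621}$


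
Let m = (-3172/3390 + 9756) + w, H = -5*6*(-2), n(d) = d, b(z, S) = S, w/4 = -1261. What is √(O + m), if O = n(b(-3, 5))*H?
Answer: √14396913030/1695 ≈ 70.789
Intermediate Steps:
w = -5044 (w = 4*(-1261) = -5044)
H = 60 (H = -30*(-2) = 60)
m = 7985254/1695 (m = (-3172/3390 + 9756) - 5044 = (-3172*1/3390 + 9756) - 5044 = (-1586/1695 + 9756) - 5044 = 16534834/1695 - 5044 = 7985254/1695 ≈ 4711.1)
O = 300 (O = 5*60 = 300)
√(O + m) = √(300 + 7985254/1695) = √(8493754/1695) = √14396913030/1695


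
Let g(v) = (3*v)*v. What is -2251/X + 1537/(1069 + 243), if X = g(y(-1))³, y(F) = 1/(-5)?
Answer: -46145458501/35424 ≈ -1.3027e+6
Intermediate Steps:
y(F) = -⅕
g(v) = 3*v²
X = 27/15625 (X = (3*(-⅕)²)³ = (3*(1/25))³ = (3/25)³ = 27/15625 ≈ 0.0017280)
-2251/X + 1537/(1069 + 243) = -2251/27/15625 + 1537/(1069 + 243) = -2251*15625/27 + 1537/1312 = -35171875/27 + 1537*(1/1312) = -35171875/27 + 1537/1312 = -46145458501/35424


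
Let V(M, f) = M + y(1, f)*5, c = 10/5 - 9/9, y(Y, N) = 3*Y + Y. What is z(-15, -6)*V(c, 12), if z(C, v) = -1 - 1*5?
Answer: -126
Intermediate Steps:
z(C, v) = -6 (z(C, v) = -1 - 5 = -6)
y(Y, N) = 4*Y
c = 1 (c = 10*(1/5) - 9*1/9 = 2 - 1 = 1)
V(M, f) = 20 + M (V(M, f) = M + (4*1)*5 = M + 4*5 = M + 20 = 20 + M)
z(-15, -6)*V(c, 12) = -6*(20 + 1) = -6*21 = -126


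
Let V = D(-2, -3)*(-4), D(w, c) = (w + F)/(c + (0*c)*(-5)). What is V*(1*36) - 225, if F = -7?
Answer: -657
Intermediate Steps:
D(w, c) = (-7 + w)/c (D(w, c) = (w - 7)/(c + (0*c)*(-5)) = (-7 + w)/(c + 0*(-5)) = (-7 + w)/(c + 0) = (-7 + w)/c)
V = -12 (V = ((-7 - 2)/(-3))*(-4) = -⅓*(-9)*(-4) = 3*(-4) = -12)
V*(1*36) - 225 = -12*36 - 225 = -432 - 225 = -657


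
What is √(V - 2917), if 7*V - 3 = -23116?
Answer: 2*I*√76181/7 ≈ 78.86*I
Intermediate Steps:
V = -23113/7 (V = 3/7 + (⅐)*(-23116) = 3/7 - 23116/7 = -23113/7 ≈ -3301.9)
√(V - 2917) = √(-23113/7 - 2917) = √(-43532/7) = 2*I*√76181/7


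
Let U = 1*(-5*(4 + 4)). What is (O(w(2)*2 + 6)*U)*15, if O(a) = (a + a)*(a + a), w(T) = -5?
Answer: -38400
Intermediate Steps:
U = -40 (U = 1*(-5*8) = 1*(-40) = -40)
O(a) = 4*a² (O(a) = (2*a)*(2*a) = 4*a²)
(O(w(2)*2 + 6)*U)*15 = ((4*(-5*2 + 6)²)*(-40))*15 = ((4*(-10 + 6)²)*(-40))*15 = ((4*(-4)²)*(-40))*15 = ((4*16)*(-40))*15 = (64*(-40))*15 = -2560*15 = -38400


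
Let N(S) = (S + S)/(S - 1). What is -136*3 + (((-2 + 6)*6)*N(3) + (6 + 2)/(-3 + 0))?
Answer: -1016/3 ≈ -338.67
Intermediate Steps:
N(S) = 2*S/(-1 + S) (N(S) = (2*S)/(-1 + S) = 2*S/(-1 + S))
-136*3 + (((-2 + 6)*6)*N(3) + (6 + 2)/(-3 + 0)) = -136*3 + (((-2 + 6)*6)*(2*3/(-1 + 3)) + (6 + 2)/(-3 + 0)) = -408 + ((4*6)*(2*3/2) + 8/(-3)) = -408 + (24*(2*3*(½)) + 8*(-⅓)) = -408 + (24*3 - 8/3) = -408 + (72 - 8/3) = -408 + 208/3 = -1016/3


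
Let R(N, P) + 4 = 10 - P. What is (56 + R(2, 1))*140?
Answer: 8540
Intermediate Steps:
R(N, P) = 6 - P (R(N, P) = -4 + (10 - P) = 6 - P)
(56 + R(2, 1))*140 = (56 + (6 - 1*1))*140 = (56 + (6 - 1))*140 = (56 + 5)*140 = 61*140 = 8540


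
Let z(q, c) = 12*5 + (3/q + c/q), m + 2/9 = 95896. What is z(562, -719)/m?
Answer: 2007/3277303 ≈ 0.00061239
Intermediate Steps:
m = 863062/9 (m = -2/9 + 95896 = 863062/9 ≈ 95896.)
z(q, c) = 60 + 3/q + c/q (z(q, c) = 60 + (3/q + c/q) = 60 + 3/q + c/q)
z(562, -719)/m = ((3 - 719 + 60*562)/562)/(863062/9) = ((3 - 719 + 33720)/562)*(9/863062) = ((1/562)*33004)*(9/863062) = (16502/281)*(9/863062) = 2007/3277303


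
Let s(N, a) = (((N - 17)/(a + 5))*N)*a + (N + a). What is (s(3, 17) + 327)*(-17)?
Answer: -58820/11 ≈ -5347.3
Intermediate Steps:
s(N, a) = N + a + N*a*(-17 + N)/(5 + a) (s(N, a) = (((-17 + N)/(5 + a))*N)*a + (N + a) = (N*(-17 + N)/(5 + a))*a + (N + a) = N*a*(-17 + N)/(5 + a) + (N + a) = N + a + N*a*(-17 + N)/(5 + a))
(s(3, 17) + 327)*(-17) = ((17² + 5*3 + 5*17 + 17*3² - 16*3*17)/(5 + 17) + 327)*(-17) = ((289 + 15 + 85 + 17*9 - 816)/22 + 327)*(-17) = ((289 + 15 + 85 + 153 - 816)/22 + 327)*(-17) = ((1/22)*(-274) + 327)*(-17) = (-137/11 + 327)*(-17) = (3460/11)*(-17) = -58820/11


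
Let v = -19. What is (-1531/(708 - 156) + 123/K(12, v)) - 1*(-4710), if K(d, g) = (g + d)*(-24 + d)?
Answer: 18194381/3864 ≈ 4708.7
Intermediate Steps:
K(d, g) = (-24 + d)*(d + g) (K(d, g) = (d + g)*(-24 + d) = (-24 + d)*(d + g))
(-1531/(708 - 156) + 123/K(12, v)) - 1*(-4710) = (-1531/(708 - 156) + 123/(12² - 24*12 - 24*(-19) + 12*(-19))) - 1*(-4710) = (-1531/552 + 123/(144 - 288 + 456 - 228)) + 4710 = (-1531*1/552 + 123/84) + 4710 = (-1531/552 + 123*(1/84)) + 4710 = (-1531/552 + 41/28) + 4710 = -5059/3864 + 4710 = 18194381/3864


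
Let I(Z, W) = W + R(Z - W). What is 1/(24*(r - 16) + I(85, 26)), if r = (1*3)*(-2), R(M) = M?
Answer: -1/443 ≈ -0.0022573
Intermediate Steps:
I(Z, W) = Z (I(Z, W) = W + (Z - W) = Z)
r = -6 (r = 3*(-2) = -6)
1/(24*(r - 16) + I(85, 26)) = 1/(24*(-6 - 16) + 85) = 1/(24*(-22) + 85) = 1/(-528 + 85) = 1/(-443) = -1/443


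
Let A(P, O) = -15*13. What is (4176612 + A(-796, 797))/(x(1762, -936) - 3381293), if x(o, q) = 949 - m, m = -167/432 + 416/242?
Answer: -218309669424/176697411217 ≈ -1.2355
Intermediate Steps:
m = 69649/52272 (m = -167*1/432 + 416*(1/242) = -167/432 + 208/121 = 69649/52272 ≈ 1.3324)
A(P, O) = -195
x(o, q) = 49536479/52272 (x(o, q) = 949 - 1*69649/52272 = 949 - 69649/52272 = 49536479/52272)
(4176612 + A(-796, 797))/(x(1762, -936) - 3381293) = (4176612 - 195)/(49536479/52272 - 3381293) = 4176417/(-176697411217/52272) = 4176417*(-52272/176697411217) = -218309669424/176697411217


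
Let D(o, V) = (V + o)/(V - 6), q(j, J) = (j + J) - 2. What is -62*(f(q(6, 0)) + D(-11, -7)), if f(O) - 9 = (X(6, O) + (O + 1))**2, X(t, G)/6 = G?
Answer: -686216/13 ≈ -52786.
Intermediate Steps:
q(j, J) = -2 + J + j (q(j, J) = (J + j) - 2 = -2 + J + j)
D(o, V) = (V + o)/(-6 + V)
X(t, G) = 6*G
f(O) = 9 + (1 + 7*O)**2 (f(O) = 9 + (6*O + (O + 1))**2 = 9 + (6*O + (1 + O))**2 = 9 + (1 + 7*O)**2)
-62*(f(q(6, 0)) + D(-11, -7)) = -62*((9 + (1 + 7*(-2 + 0 + 6))**2) + (-7 - 11)/(-6 - 7)) = -62*((9 + (1 + 7*4)**2) - 18/(-13)) = -62*((9 + (1 + 28)**2) - 1/13*(-18)) = -62*((9 + 29**2) + 18/13) = -62*((9 + 841) + 18/13) = -62*(850 + 18/13) = -62*11068/13 = -686216/13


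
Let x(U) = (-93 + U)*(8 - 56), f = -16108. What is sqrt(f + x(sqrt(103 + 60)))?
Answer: 2*sqrt(-2911 - 12*sqrt(163)) ≈ 110.71*I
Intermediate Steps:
x(U) = 4464 - 48*U (x(U) = (-93 + U)*(-48) = 4464 - 48*U)
sqrt(f + x(sqrt(103 + 60))) = sqrt(-16108 + (4464 - 48*sqrt(103 + 60))) = sqrt(-16108 + (4464 - 48*sqrt(163))) = sqrt(-11644 - 48*sqrt(163))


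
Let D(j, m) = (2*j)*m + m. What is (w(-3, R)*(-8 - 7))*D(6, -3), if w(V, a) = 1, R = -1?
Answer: 585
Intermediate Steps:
D(j, m) = m + 2*j*m (D(j, m) = 2*j*m + m = m + 2*j*m)
(w(-3, R)*(-8 - 7))*D(6, -3) = (1*(-8 - 7))*(-3*(1 + 2*6)) = (1*(-15))*(-3*(1 + 12)) = -(-45)*13 = -15*(-39) = 585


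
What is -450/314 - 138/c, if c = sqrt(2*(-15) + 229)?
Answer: -225/157 - 138*sqrt(199)/199 ≈ -11.216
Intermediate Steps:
c = sqrt(199) (c = sqrt(-30 + 229) = sqrt(199) ≈ 14.107)
-450/314 - 138/c = -450/314 - 138*sqrt(199)/199 = -450*1/314 - 138*sqrt(199)/199 = -225/157 - 138*sqrt(199)/199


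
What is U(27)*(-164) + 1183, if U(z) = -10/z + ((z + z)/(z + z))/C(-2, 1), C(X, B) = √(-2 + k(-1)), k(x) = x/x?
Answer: 33581/27 + 164*I ≈ 1243.7 + 164.0*I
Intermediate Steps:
k(x) = 1
C(X, B) = I (C(X, B) = √(-2 + 1) = √(-1) = I)
U(z) = -I - 10/z (U(z) = -10/z + ((z + z)/(z + z))/I = -10/z + ((2*z)/((2*z)))*(-I) = -10/z + ((2*z)*(1/(2*z)))*(-I) = -10/z + 1*(-I) = -10/z - I = -I - 10/z)
U(27)*(-164) + 1183 = (-I - 10/27)*(-164) + 1183 = (-10/27 - I)*(-164) + 1183 = (1640/27 + 164*I) + 1183 = 33581/27 + 164*I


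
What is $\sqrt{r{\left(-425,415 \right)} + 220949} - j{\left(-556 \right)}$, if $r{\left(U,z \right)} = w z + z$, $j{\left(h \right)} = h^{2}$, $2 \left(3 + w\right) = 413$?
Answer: $-309136 + \frac{\sqrt{1223266}}{2} \approx -3.0858 \cdot 10^{5}$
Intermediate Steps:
$w = \frac{407}{2}$ ($w = -3 + \frac{1}{2} \cdot 413 = -3 + \frac{413}{2} = \frac{407}{2} \approx 203.5$)
$r{\left(U,z \right)} = \frac{409 z}{2}$ ($r{\left(U,z \right)} = \frac{407 z}{2} + z = \frac{409 z}{2}$)
$\sqrt{r{\left(-425,415 \right)} + 220949} - j{\left(-556 \right)} = \sqrt{\frac{409}{2} \cdot 415 + 220949} - \left(-556\right)^{2} = \sqrt{\frac{169735}{2} + 220949} - 309136 = \sqrt{\frac{611633}{2}} - 309136 = \frac{\sqrt{1223266}}{2} - 309136 = -309136 + \frac{\sqrt{1223266}}{2}$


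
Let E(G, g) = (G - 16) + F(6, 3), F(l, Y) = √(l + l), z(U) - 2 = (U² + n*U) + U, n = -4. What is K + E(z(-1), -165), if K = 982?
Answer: 972 + 2*√3 ≈ 975.46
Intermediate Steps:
z(U) = 2 + U² - 3*U (z(U) = 2 + ((U² - 4*U) + U) = 2 + (U² - 3*U) = 2 + U² - 3*U)
F(l, Y) = √2*√l (F(l, Y) = √(2*l) = √2*√l)
E(G, g) = -16 + G + 2*√3 (E(G, g) = (G - 16) + √2*√6 = (-16 + G) + 2*√3 = -16 + G + 2*√3)
K + E(z(-1), -165) = 982 + (-16 + (2 + (-1)² - 3*(-1)) + 2*√3) = 982 + (-16 + (2 + 1 + 3) + 2*√3) = 982 + (-16 + 6 + 2*√3) = 982 + (-10 + 2*√3) = 972 + 2*√3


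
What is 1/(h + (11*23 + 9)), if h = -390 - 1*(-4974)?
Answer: 1/4846 ≈ 0.00020636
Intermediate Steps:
h = 4584 (h = -390 + 4974 = 4584)
1/(h + (11*23 + 9)) = 1/(4584 + (11*23 + 9)) = 1/(4584 + (253 + 9)) = 1/(4584 + 262) = 1/4846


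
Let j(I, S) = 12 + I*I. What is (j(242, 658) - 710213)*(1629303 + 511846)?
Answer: -1395251910913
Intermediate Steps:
j(I, S) = 12 + I²
(j(242, 658) - 710213)*(1629303 + 511846) = ((12 + 242²) - 710213)*(1629303 + 511846) = ((12 + 58564) - 710213)*2141149 = (58576 - 710213)*2141149 = -651637*2141149 = -1395251910913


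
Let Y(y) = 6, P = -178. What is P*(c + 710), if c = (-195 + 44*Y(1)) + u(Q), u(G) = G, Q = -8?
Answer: -137238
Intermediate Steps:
c = 61 (c = (-195 + 44*6) - 8 = (-195 + 264) - 8 = 69 - 8 = 61)
P*(c + 710) = -178*(61 + 710) = -178*771 = -137238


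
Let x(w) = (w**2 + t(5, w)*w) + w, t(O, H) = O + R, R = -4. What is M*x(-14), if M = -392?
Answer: -65856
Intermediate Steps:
t(O, H) = -4 + O (t(O, H) = O - 4 = -4 + O)
x(w) = w**2 + 2*w (x(w) = (w**2 + (-4 + 5)*w) + w = (w**2 + 1*w) + w = (w**2 + w) + w = (w + w**2) + w = w**2 + 2*w)
M*x(-14) = -(-5488)*(2 - 14) = -(-5488)*(-12) = -392*168 = -65856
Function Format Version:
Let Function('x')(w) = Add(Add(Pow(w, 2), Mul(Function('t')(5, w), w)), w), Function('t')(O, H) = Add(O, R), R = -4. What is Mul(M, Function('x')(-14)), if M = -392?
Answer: -65856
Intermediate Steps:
Function('t')(O, H) = Add(-4, O) (Function('t')(O, H) = Add(O, -4) = Add(-4, O))
Function('x')(w) = Add(Pow(w, 2), Mul(2, w)) (Function('x')(w) = Add(Add(Pow(w, 2), Mul(Add(-4, 5), w)), w) = Add(Add(Pow(w, 2), Mul(1, w)), w) = Add(Add(Pow(w, 2), w), w) = Add(Add(w, Pow(w, 2)), w) = Add(Pow(w, 2), Mul(2, w)))
Mul(M, Function('x')(-14)) = Mul(-392, Mul(-14, Add(2, -14))) = Mul(-392, Mul(-14, -12)) = Mul(-392, 168) = -65856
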